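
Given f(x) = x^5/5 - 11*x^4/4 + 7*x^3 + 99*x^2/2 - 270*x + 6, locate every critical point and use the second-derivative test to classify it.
f'(x) = x^4 - 11*x^3 + 21*x^2 + 99*x - 270

Solve f'(x) = 0:
  Factor: x^4 - 11*x^3 + 21*x^2 + 99*x - 270 = (x - 6)*(x - 5)*(x - 3)*(x + 3) = 0.
  ⇒ x = -3, 3, 5, 6

f''(x) = 4*x^3 - 33*x^2 + 42*x + 99
Second-derivative test at each critical point:
  f''(-3) = -432 < 0 → local maximum
  f''(3) = 36 > 0 → local minimum
  f''(5) = -16 < 0 → local maximum
  f''(6) = 27 > 0 → local minimum

Critical points: x = -3 (local maximum); x = 3 (local minimum); x = 5 (local maximum); x = 6 (local minimum)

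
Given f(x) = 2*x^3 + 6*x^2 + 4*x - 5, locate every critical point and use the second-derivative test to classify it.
f'(x) = 6*x^2 + 12*x + 4

Solve f'(x) = 0:
  Factor: 6*x^2 + 12*x + 4 = 2*(3*x^2 + 6*x + 2); 3*x^2 + 6*x + 2 = 0 has no rational roots; quadratic formula: x = (-6 ± √12)/6.
  ⇒ x = -1 - sqrt(3)/3 ≈ -1.5774, -1 + sqrt(3)/3 ≈ -0.4226

f''(x) = 12*x + 12
Second-derivative test at each critical point:
  f''(-1.5774) = -6.9282 < 0 → local maximum
  f''(-0.4226) = 6.9282 > 0 → local minimum

Critical points: x = -1 - sqrt(3)/3 ≈ -1.5774 (local maximum); x = -1 + sqrt(3)/3 ≈ -0.4226 (local minimum)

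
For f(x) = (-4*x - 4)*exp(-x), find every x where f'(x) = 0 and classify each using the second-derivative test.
f'(x) = 4*x*exp(-x)

Solve f'(x) = 0:
  f'(x) = (4*x)·exp(-x) and exp(-x) > 0 for every x, so f'(x) = 0 ⇔ 4*x = 0.
  4*x = 0.
  ⇒ x = 0

f''(x) = 4*(1 - x)*exp(-x)
Second-derivative test at each critical point:
  f''(0) = 4 > 0 → local minimum

Critical points: x = 0 (local minimum)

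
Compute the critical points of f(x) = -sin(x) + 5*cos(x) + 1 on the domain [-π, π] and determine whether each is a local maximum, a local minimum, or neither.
f'(x) = -5*sin(x) - cos(x)

Solve f'(x) = 0 on [-π, π]:
  f'(x) = 0 ⇔ -cos(x) = 5*sin(x) ⇔ tan(x) = -1/5, i.e. x = arctan(-1/5) + nπ; keep the solutions lying in [-π, π].
  ⇒ x = -atan(1/5) ≈ -0.1974, pi - atan(1/5) ≈ 2.9442

f''(x) = sin(x) - 5*cos(x)
Second-derivative test at each critical point:
  f''(-0.1974) = -5.0990 < 0 → local maximum
  f''(2.9442) = 5.0990 > 0 → local minimum

Critical points: x = -atan(1/5) ≈ -0.1974 (local maximum); x = pi - atan(1/5) ≈ 2.9442 (local minimum)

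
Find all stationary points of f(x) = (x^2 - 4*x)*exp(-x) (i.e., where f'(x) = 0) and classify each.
f'(x) = (-x^2 + 6*x - 4)*exp(-x)

Solve f'(x) = 0:
  f'(x) = (-x^2 + 6*x - 4)·exp(-x) and exp(-x) > 0 for every x, so f'(x) = 0 ⇔ -x^2 + 6*x - 4 = 0.
  x^2 - 6*x + 4 = 0 has no rational roots; quadratic formula: x = (6 ± √20)/2.
  ⇒ x = 3 - sqrt(5) ≈ 0.7639, sqrt(5) + 3 ≈ 5.2361

f''(x) = (x^2 - 8*x + 10)*exp(-x)
Second-derivative test at each critical point:
  f''(0.7639) = 2.0833 > 0 → local minimum
  f''(5.2361) = -0.0238 < 0 → local maximum

Critical points: x = 3 - sqrt(5) ≈ 0.7639 (local minimum); x = sqrt(5) + 3 ≈ 5.2361 (local maximum)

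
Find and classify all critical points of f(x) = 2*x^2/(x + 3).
f'(x) = 2*x*(x + 6)/(x^2 + 6*x + 9)

Solve f'(x) = 0:
  f'(x) = 2*x*(x + 6)/(x + 3)^2; the denominator is positive wherever f is defined, so f'(x) = 0 ⇔ 2*x^2 + 12*x = 0.
  Factor: 2*x^2 + 12*x = 2*x*(x + 6) = 0.
  ⇒ x = -6, 0

f''(x) = 36/(x^3 + 9*x^2 + 27*x + 27)
Second-derivative test at each critical point:
  f''(-6) = -4/3 < 0 → local maximum
  f''(0) = 4/3 > 0 → local minimum

Critical points: x = -6 (local maximum); x = 0 (local minimum)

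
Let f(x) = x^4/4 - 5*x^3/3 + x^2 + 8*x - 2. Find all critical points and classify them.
f'(x) = x^3 - 5*x^2 + 2*x + 8

Solve f'(x) = 0:
  Factor: x^3 - 5*x^2 + 2*x + 8 = (x - 4)*(x - 2)*(x + 1) = 0.
  ⇒ x = -1, 2, 4

f''(x) = 3*x^2 - 10*x + 2
Second-derivative test at each critical point:
  f''(-1) = 15 > 0 → local minimum
  f''(2) = -6 < 0 → local maximum
  f''(4) = 10 > 0 → local minimum

Critical points: x = -1 (local minimum); x = 2 (local maximum); x = 4 (local minimum)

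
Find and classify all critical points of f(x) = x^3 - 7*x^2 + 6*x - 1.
f'(x) = 3*x^2 - 14*x + 6

Solve f'(x) = 0:
  3*x^2 - 14*x + 6 = 0 has no rational roots; quadratic formula: x = (14 ± √124)/6.
  ⇒ x = 7/3 - sqrt(31)/3 ≈ 0.4774, sqrt(31)/3 + 7/3 ≈ 4.1893

f''(x) = 6*x - 14
Second-derivative test at each critical point:
  f''(0.4774) = -11.1355 < 0 → local maximum
  f''(4.1893) = 11.1355 > 0 → local minimum

Critical points: x = 7/3 - sqrt(31)/3 ≈ 0.4774 (local maximum); x = sqrt(31)/3 + 7/3 ≈ 4.1893 (local minimum)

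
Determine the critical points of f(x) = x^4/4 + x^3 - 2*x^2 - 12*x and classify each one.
f'(x) = x^3 + 3*x^2 - 4*x - 12

Solve f'(x) = 0:
  Factor: x^3 + 3*x^2 - 4*x - 12 = (x - 2)*(x + 2)*(x + 3) = 0.
  ⇒ x = -3, -2, 2

f''(x) = 3*x^2 + 6*x - 4
Second-derivative test at each critical point:
  f''(-3) = 5 > 0 → local minimum
  f''(-2) = -4 < 0 → local maximum
  f''(2) = 20 > 0 → local minimum

Critical points: x = -3 (local minimum); x = -2 (local maximum); x = 2 (local minimum)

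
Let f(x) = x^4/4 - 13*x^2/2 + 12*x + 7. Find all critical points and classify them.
f'(x) = x^3 - 13*x + 12

Solve f'(x) = 0:
  Factor: x^3 - 13*x + 12 = (x - 3)*(x - 1)*(x + 4) = 0.
  ⇒ x = -4, 1, 3

f''(x) = 3*x^2 - 13
Second-derivative test at each critical point:
  f''(-4) = 35 > 0 → local minimum
  f''(1) = -10 < 0 → local maximum
  f''(3) = 14 > 0 → local minimum

Critical points: x = -4 (local minimum); x = 1 (local maximum); x = 3 (local minimum)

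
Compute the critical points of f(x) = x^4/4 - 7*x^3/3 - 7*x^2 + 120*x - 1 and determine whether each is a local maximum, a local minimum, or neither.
f'(x) = x^3 - 7*x^2 - 14*x + 120

Solve f'(x) = 0:
  Factor: x^3 - 7*x^2 - 14*x + 120 = (x - 6)*(x - 5)*(x + 4) = 0.
  ⇒ x = -4, 5, 6

f''(x) = 3*x^2 - 14*x - 14
Second-derivative test at each critical point:
  f''(-4) = 90 > 0 → local minimum
  f''(5) = -9 < 0 → local maximum
  f''(6) = 10 > 0 → local minimum

Critical points: x = -4 (local minimum); x = 5 (local maximum); x = 6 (local minimum)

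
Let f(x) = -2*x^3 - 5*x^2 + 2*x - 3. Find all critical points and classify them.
f'(x) = -6*x^2 - 10*x + 2

Solve f'(x) = 0:
  Factor: -6*x^2 - 10*x + 2 = -2*(3*x^2 + 5*x - 1); 3*x^2 + 5*x - 1 = 0 has no rational roots; quadratic formula: x = (-5 ± √37)/6.
  ⇒ x = -sqrt(37)/6 - 5/6 ≈ -1.8471, -5/6 + sqrt(37)/6 ≈ 0.1805

f''(x) = -12*x - 10
Second-derivative test at each critical point:
  f''(-1.8471) = 12.1655 > 0 → local minimum
  f''(0.1805) = -12.1655 < 0 → local maximum

Critical points: x = -sqrt(37)/6 - 5/6 ≈ -1.8471 (local minimum); x = -5/6 + sqrt(37)/6 ≈ 0.1805 (local maximum)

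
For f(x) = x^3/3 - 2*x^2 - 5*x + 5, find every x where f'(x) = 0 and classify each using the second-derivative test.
f'(x) = x^2 - 4*x - 5

Solve f'(x) = 0:
  Factor: x^2 - 4*x - 5 = (x - 5)*(x + 1) = 0.
  ⇒ x = -1, 5

f''(x) = 2*x - 4
Second-derivative test at each critical point:
  f''(-1) = -6 < 0 → local maximum
  f''(5) = 6 > 0 → local minimum

Critical points: x = -1 (local maximum); x = 5 (local minimum)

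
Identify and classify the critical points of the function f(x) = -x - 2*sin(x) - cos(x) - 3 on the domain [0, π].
f'(x) = sin(x) - 2*cos(x) - 1

Solve f'(x) = 0 on [0, π]:
  f'(x) = 0 ⇔ sin(x) - 2*cos(x) = 1. Write the left side as R·cos(x + φ) with R = √((-2)² + (-1)²) = sqrt(5), cos φ = -2*sqrt(5)/5, sin φ = -sqrt(5)/5; then cos(x + φ) = sqrt(5)/5. Solve for x and keep the solutions lying in [0, π].
  ⇒ x = pi/2 ≈ 1.5708

f''(x) = 2*sin(x) + cos(x)
Second-derivative test at each critical point:
  f''(1.5708) = 2 > 0 → local minimum

Critical points: x = pi/2 ≈ 1.5708 (local minimum)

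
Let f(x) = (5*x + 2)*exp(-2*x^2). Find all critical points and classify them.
f'(x) = (-4*x*(5*x + 2) + 5)*exp(-2*x^2)

Solve f'(x) = 0:
  f'(x) = (-20*x^2 - 8*x + 5)·exp(-2*x^2) and exp(-2*x^2) > 0 for every x, so f'(x) = 0 ⇔ -20*x^2 - 8*x + 5 = 0.
  20*x^2 + 8*x - 5 = 0 has no rational roots; quadratic formula: x = (-8 ± √464)/40.
  ⇒ x = -sqrt(29)/10 - 1/5 ≈ -0.7385, -1/5 + sqrt(29)/10 ≈ 0.3385

f''(x) = 4*(4*x^2*(5*x + 2) - 15*x - 2)*exp(-2*x^2)
Second-derivative test at each critical point:
  f''(-0.7385) = 7.2364 > 0 → local minimum
  f''(0.3385) = -17.1287 < 0 → local maximum

Critical points: x = -sqrt(29)/10 - 1/5 ≈ -0.7385 (local minimum); x = -1/5 + sqrt(29)/10 ≈ 0.3385 (local maximum)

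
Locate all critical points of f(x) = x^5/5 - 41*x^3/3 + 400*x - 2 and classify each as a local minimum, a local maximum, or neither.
f'(x) = x^4 - 41*x^2 + 400

Solve f'(x) = 0:
  Factor: x^4 - 41*x^2 + 400 = (x - 5)*(x - 4)*(x + 4)*(x + 5) = 0.
  ⇒ x = -5, -4, 4, 5

f''(x) = 4*x^3 - 82*x
Second-derivative test at each critical point:
  f''(-5) = -90 < 0 → local maximum
  f''(-4) = 72 > 0 → local minimum
  f''(4) = -72 < 0 → local maximum
  f''(5) = 90 > 0 → local minimum

Critical points: x = -5 (local maximum); x = -4 (local minimum); x = 4 (local maximum); x = 5 (local minimum)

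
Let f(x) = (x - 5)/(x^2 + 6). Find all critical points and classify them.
f'(x) = (x^2 - 2*x*(x - 5) + 6)/(x^2 + 6)^2

Solve f'(x) = 0:
  f'(x) = -(x^2 - 10*x - 6)/(x^2 + 6)^2; the denominator is positive wherever f is defined, so f'(x) = 0 ⇔ -x^2 + 10*x + 6 = 0.
  x^2 - 10*x - 6 = 0 has no rational roots; quadratic formula: x = (10 ± √124)/2.
  ⇒ x = 5 - sqrt(31) ≈ -0.5678, 5 + sqrt(31) ≈ 10.5678

f''(x) = 2*(4*x^2*(x - 5) + (5 - 3*x)*(x^2 + 6))/(x^2 + 6)^3
Second-derivative test at each critical point:
  f''(-0.5678) = 0.2786 > 0 → local minimum
  f''(10.5678) = -0.0008 < 0 → local maximum

Critical points: x = 5 - sqrt(31) ≈ -0.5678 (local minimum); x = 5 + sqrt(31) ≈ 10.5678 (local maximum)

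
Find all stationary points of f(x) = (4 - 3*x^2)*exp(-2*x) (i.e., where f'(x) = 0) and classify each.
f'(x) = 2*(3*x^2 - 3*x - 4)*exp(-2*x)

Solve f'(x) = 0:
  f'(x) = (6*x^2 - 6*x - 8)·exp(-2*x) and exp(-2*x) > 0 for every x, so f'(x) = 0 ⇔ 6*x^2 - 6*x - 8 = 0.
  Factor: 6*x^2 - 6*x - 8 = 2*(3*x^2 - 3*x - 4); 3*x^2 - 3*x - 4 = 0 has no rational roots; quadratic formula: x = (3 ± √57)/6.
  ⇒ x = 1/2 - sqrt(57)/6 ≈ -0.7583, 1/2 + sqrt(57)/6 ≈ 1.7583

f''(x) = 2*(-6*x^2 + 12*x + 5)*exp(-2*x)
Second-derivative test at each critical point:
  f''(-0.7583) = -68.8055 < 0 → local maximum
  f''(1.7583) = 0.4485 > 0 → local minimum

Critical points: x = 1/2 - sqrt(57)/6 ≈ -0.7583 (local maximum); x = 1/2 + sqrt(57)/6 ≈ 1.7583 (local minimum)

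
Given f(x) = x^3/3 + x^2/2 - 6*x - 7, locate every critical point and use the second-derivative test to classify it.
f'(x) = x^2 + x - 6

Solve f'(x) = 0:
  Factor: x^2 + x - 6 = (x - 2)*(x + 3) = 0.
  ⇒ x = -3, 2

f''(x) = 2*x + 1
Second-derivative test at each critical point:
  f''(-3) = -5 < 0 → local maximum
  f''(2) = 5 > 0 → local minimum

Critical points: x = -3 (local maximum); x = 2 (local minimum)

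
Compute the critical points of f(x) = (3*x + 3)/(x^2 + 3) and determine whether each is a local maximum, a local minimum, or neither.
f'(x) = 3*(x^2 - 2*x*(x + 1) + 3)/(x^2 + 3)^2

Solve f'(x) = 0:
  f'(x) = -3*(x - 1)*(x + 3)/(x^2 + 3)^2; the denominator is positive wherever f is defined, so f'(x) = 0 ⇔ -3*x^2 - 6*x + 9 = 0.
  Factor: -3*x^2 - 6*x + 9 = -3*(x - 1)*(x + 3) = 0.
  ⇒ x = -3, 1

f''(x) = 6*(4*x^2*(x + 1) - (3*x + 1)*(x^2 + 3))/(x^2 + 3)^3
Second-derivative test at each critical point:
  f''(-3) = 1/12 > 0 → local minimum
  f''(1) = -3/4 < 0 → local maximum

Critical points: x = -3 (local minimum); x = 1 (local maximum)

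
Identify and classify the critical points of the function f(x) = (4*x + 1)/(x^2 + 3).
f'(x) = 2*(-2*x^2 - x + 6)/(x^4 + 6*x^2 + 9)

Solve f'(x) = 0:
  f'(x) = -2*(x + 2)*(2*x - 3)/(x^2 + 3)^2; the denominator is positive wherever f is defined, so f'(x) = 0 ⇔ -4*x^2 - 2*x + 12 = 0.
  Factor: -4*x^2 - 2*x + 12 = -2*(x + 2)*(2*x - 3) = 0.
  ⇒ x = -2, 3/2

f''(x) = 2*(4*x^2*(4*x + 1) - (12*x + 1)*(x^2 + 3))/(x^2 + 3)^3
Second-derivative test at each critical point:
  f''(-2) = 2/7 > 0 → local minimum
  f''(3/2) = -32/63 < 0 → local maximum

Critical points: x = -2 (local minimum); x = 3/2 (local maximum)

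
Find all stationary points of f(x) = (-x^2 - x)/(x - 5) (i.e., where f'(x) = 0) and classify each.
f'(x) = (-x^2 + 10*x + 5)/(x^2 - 10*x + 25)

Solve f'(x) = 0:
  f'(x) = -(x^2 - 10*x - 5)/(x - 5)^2; the denominator is positive wherever f is defined, so f'(x) = 0 ⇔ -x^2 + 10*x + 5 = 0.
  x^2 - 10*x - 5 = 0 has no rational roots; quadratic formula: x = (10 ± √120)/2.
  ⇒ x = 5 - sqrt(30) ≈ -0.4772, 5 + sqrt(30) ≈ 10.4772

f''(x) = -60/(x^3 - 15*x^2 + 75*x - 125)
Second-derivative test at each critical point:
  f''(-0.4772) = 0.3651 > 0 → local minimum
  f''(10.4772) = -0.3651 < 0 → local maximum

Critical points: x = 5 - sqrt(30) ≈ -0.4772 (local minimum); x = 5 + sqrt(30) ≈ 10.4772 (local maximum)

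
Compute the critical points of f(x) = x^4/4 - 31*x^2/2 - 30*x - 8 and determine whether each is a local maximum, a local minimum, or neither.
f'(x) = x^3 - 31*x - 30

Solve f'(x) = 0:
  Factor: x^3 - 31*x - 30 = (x - 6)*(x + 1)*(x + 5) = 0.
  ⇒ x = -5, -1, 6

f''(x) = 3*x^2 - 31
Second-derivative test at each critical point:
  f''(-5) = 44 > 0 → local minimum
  f''(-1) = -28 < 0 → local maximum
  f''(6) = 77 > 0 → local minimum

Critical points: x = -5 (local minimum); x = -1 (local maximum); x = 6 (local minimum)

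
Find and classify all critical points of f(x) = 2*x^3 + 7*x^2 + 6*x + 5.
f'(x) = 6*x^2 + 14*x + 6

Solve f'(x) = 0:
  Factor: 6*x^2 + 14*x + 6 = 2*(3*x^2 + 7*x + 3); 3*x^2 + 7*x + 3 = 0 has no rational roots; quadratic formula: x = (-7 ± √13)/6.
  ⇒ x = -7/6 - sqrt(13)/6 ≈ -1.7676, -7/6 + sqrt(13)/6 ≈ -0.5657

f''(x) = 12*x + 14
Second-derivative test at each critical point:
  f''(-1.7676) = -7.2111 < 0 → local maximum
  f''(-0.5657) = 7.2111 > 0 → local minimum

Critical points: x = -7/6 - sqrt(13)/6 ≈ -1.7676 (local maximum); x = -7/6 + sqrt(13)/6 ≈ -0.5657 (local minimum)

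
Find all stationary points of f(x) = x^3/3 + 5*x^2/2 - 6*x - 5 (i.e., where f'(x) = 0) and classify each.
f'(x) = x^2 + 5*x - 6

Solve f'(x) = 0:
  Factor: x^2 + 5*x - 6 = (x - 1)*(x + 6) = 0.
  ⇒ x = -6, 1

f''(x) = 2*x + 5
Second-derivative test at each critical point:
  f''(-6) = -7 < 0 → local maximum
  f''(1) = 7 > 0 → local minimum

Critical points: x = -6 (local maximum); x = 1 (local minimum)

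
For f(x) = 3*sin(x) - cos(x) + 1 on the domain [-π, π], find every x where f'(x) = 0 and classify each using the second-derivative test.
f'(x) = sin(x) + 3*cos(x)

Solve f'(x) = 0 on [-π, π]:
  f'(x) = 0 ⇔ 3*cos(x) = -sin(x) ⇔ tan(x) = -3, i.e. x = arctan(-3) + nπ; keep the solutions lying in [-π, π].
  ⇒ x = -atan(3) ≈ -1.2490, pi - atan(3) ≈ 1.8925

f''(x) = -3*sin(x) + cos(x)
Second-derivative test at each critical point:
  f''(-1.2490) = 3.1623 > 0 → local minimum
  f''(1.8925) = -3.1623 < 0 → local maximum

Critical points: x = -atan(3) ≈ -1.2490 (local minimum); x = pi - atan(3) ≈ 1.8925 (local maximum)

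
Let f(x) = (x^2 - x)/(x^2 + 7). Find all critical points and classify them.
f'(x) = (x^2 + 14*x - 7)/(x^4 + 14*x^2 + 49)

Solve f'(x) = 0:
  f'(x) = (x^2 + 14*x - 7)/(x^2 + 7)^2; the denominator is positive wherever f is defined, so f'(x) = 0 ⇔ x^2 + 14*x - 7 = 0.
  x^2 + 14*x - 7 = 0 has no rational roots; quadratic formula: x = (-14 ± √224)/2.
  ⇒ x = -2*sqrt(14) - 7 ≈ -14.4833, -7 + 2*sqrt(14) ≈ 0.4833

f''(x) = 2*(-x^3 - 21*x^2 + 21*x + 49)/(x^6 + 21*x^4 + 147*x^2 + 343)
Second-derivative test at each critical point:
  f''(-14.4833) = -3.185e-04 < 0 → local maximum
  f''(0.4833) = 0.2860 > 0 → local minimum

Critical points: x = -2*sqrt(14) - 7 ≈ -14.4833 (local maximum); x = -7 + 2*sqrt(14) ≈ 0.4833 (local minimum)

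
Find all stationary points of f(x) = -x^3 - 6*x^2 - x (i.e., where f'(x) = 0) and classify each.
f'(x) = -3*x^2 - 12*x - 1

Solve f'(x) = 0:
  3*x^2 + 12*x + 1 = 0 has no rational roots; quadratic formula: x = (-12 ± √132)/6.
  ⇒ x = -2 - sqrt(33)/3 ≈ -3.9149, -2 + sqrt(33)/3 ≈ -0.0851

f''(x) = -6*x - 12
Second-derivative test at each critical point:
  f''(-3.9149) = 11.4891 > 0 → local minimum
  f''(-0.0851) = -11.4891 < 0 → local maximum

Critical points: x = -2 - sqrt(33)/3 ≈ -3.9149 (local minimum); x = -2 + sqrt(33)/3 ≈ -0.0851 (local maximum)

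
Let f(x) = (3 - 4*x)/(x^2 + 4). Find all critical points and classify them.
f'(x) = 2*(2*x^2 - 3*x - 8)/(x^4 + 8*x^2 + 16)

Solve f'(x) = 0:
  f'(x) = 2*(2*x^2 - 3*x - 8)/(x^2 + 4)^2; the denominator is positive wherever f is defined, so f'(x) = 0 ⇔ 4*x^2 - 6*x - 16 = 0.
  Factor: 4*x^2 - 6*x - 16 = 2*(2*x^2 - 3*x - 8); 2*x^2 - 3*x - 8 = 0 has no rational roots; quadratic formula: x = (3 ± √73)/4.
  ⇒ x = 3/4 - sqrt(73)/4 ≈ -1.3860, 3/4 + sqrt(73)/4 ≈ 2.8860

f''(x) = 2*(4*x^2*(3 - 4*x) + 3*(4*x - 1)*(x^2 + 4))/(x^2 + 4)^3
Second-derivative test at each critical point:
  f''(-1.3860) = -0.4874 < 0 → local maximum
  f''(2.8860) = 0.1124 > 0 → local minimum

Critical points: x = 3/4 - sqrt(73)/4 ≈ -1.3860 (local maximum); x = 3/4 + sqrt(73)/4 ≈ 2.8860 (local minimum)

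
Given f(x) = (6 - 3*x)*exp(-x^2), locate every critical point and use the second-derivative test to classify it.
f'(x) = 3*(2*x*(x - 2) - 1)*exp(-x^2)

Solve f'(x) = 0:
  f'(x) = (6*x^2 - 12*x - 3)·exp(-x^2) and exp(-x^2) > 0 for every x, so f'(x) = 0 ⇔ 6*x^2 - 12*x - 3 = 0.
  Factor: 6*x^2 - 12*x - 3 = 3*(2*x^2 - 4*x - 1); 2*x^2 - 4*x - 1 = 0 has no rational roots; quadratic formula: x = (4 ± √24)/4.
  ⇒ x = 1 - sqrt(6)/2 ≈ -0.2247, 1 + sqrt(6)/2 ≈ 2.2247

f''(x) = 6*(2*x^2*(2 - x) + 3*x - 2)*exp(-x^2)
Second-derivative test at each critical point:
  f''(-0.2247) = -13.9730 < 0 → local maximum
  f''(2.2247) = 0.1042 > 0 → local minimum

Critical points: x = 1 - sqrt(6)/2 ≈ -0.2247 (local maximum); x = 1 + sqrt(6)/2 ≈ 2.2247 (local minimum)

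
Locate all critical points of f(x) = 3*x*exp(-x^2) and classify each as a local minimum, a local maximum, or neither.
f'(x) = 3*(1 - 2*x^2)*exp(-x^2)

Solve f'(x) = 0:
  f'(x) = (3 - 6*x^2)·exp(-x^2) and exp(-x^2) > 0 for every x, so f'(x) = 0 ⇔ 3 - 6*x^2 = 0.
  Factor: 3 - 6*x^2 = -3*(2*x^2 - 1); 2*x^2 - 1 = 0 has no rational roots; quadratic formula: x = (0 ± √8)/4.
  ⇒ x = -sqrt(2)/2 ≈ -0.7071, sqrt(2)/2 ≈ 0.7071

f''(x) = (12*x^3 - 18*x)*exp(-x^2)
Second-derivative test at each critical point:
  f''(-0.7071) = 5.1466 > 0 → local minimum
  f''(0.7071) = -5.1466 < 0 → local maximum

Critical points: x = -sqrt(2)/2 ≈ -0.7071 (local minimum); x = sqrt(2)/2 ≈ 0.7071 (local maximum)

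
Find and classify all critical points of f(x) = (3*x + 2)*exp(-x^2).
f'(x) = (-2*x*(3*x + 2) + 3)*exp(-x^2)

Solve f'(x) = 0:
  f'(x) = (-6*x^2 - 4*x + 3)·exp(-x^2) and exp(-x^2) > 0 for every x, so f'(x) = 0 ⇔ -6*x^2 - 4*x + 3 = 0.
  6*x^2 + 4*x - 3 = 0 has no rational roots; quadratic formula: x = (-4 ± √88)/12.
  ⇒ x = -sqrt(22)/6 - 1/3 ≈ -1.1151, -1/3 + sqrt(22)/6 ≈ 0.4484

f''(x) = 2*(2*x^2*(3*x + 2) - 9*x - 2)*exp(-x^2)
Second-derivative test at each critical point:
  f''(-1.1151) = 2.7055 > 0 → local minimum
  f''(0.4484) = -7.6722 < 0 → local maximum

Critical points: x = -sqrt(22)/6 - 1/3 ≈ -1.1151 (local minimum); x = -1/3 + sqrt(22)/6 ≈ 0.4484 (local maximum)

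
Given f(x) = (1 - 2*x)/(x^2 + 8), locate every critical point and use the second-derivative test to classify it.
f'(x) = 2*(x^2 - x - 8)/(x^4 + 16*x^2 + 64)

Solve f'(x) = 0:
  f'(x) = 2*(x^2 - x - 8)/(x^2 + 8)^2; the denominator is positive wherever f is defined, so f'(x) = 0 ⇔ 2*x^2 - 2*x - 16 = 0.
  Factor: 2*x^2 - 2*x - 16 = 2*(x^2 - x - 8); x^2 - x - 8 = 0 has no rational roots; quadratic formula: x = (1 ± √33)/2.
  ⇒ x = 1/2 - sqrt(33)/2 ≈ -2.3723, 1/2 + sqrt(33)/2 ≈ 3.3723

f''(x) = 2*(4*x^2*(1 - 2*x) + (6*x - 1)*(x^2 + 8))/(x^2 + 8)^3
Second-derivative test at each critical point:
  f''(-2.3723) = -0.0619 < 0 → local maximum
  f''(3.3723) = 0.0306 > 0 → local minimum

Critical points: x = 1/2 - sqrt(33)/2 ≈ -2.3723 (local maximum); x = 1/2 + sqrt(33)/2 ≈ 3.3723 (local minimum)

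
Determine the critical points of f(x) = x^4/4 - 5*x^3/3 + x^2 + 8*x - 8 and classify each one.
f'(x) = x^3 - 5*x^2 + 2*x + 8

Solve f'(x) = 0:
  Factor: x^3 - 5*x^2 + 2*x + 8 = (x - 4)*(x - 2)*(x + 1) = 0.
  ⇒ x = -1, 2, 4

f''(x) = 3*x^2 - 10*x + 2
Second-derivative test at each critical point:
  f''(-1) = 15 > 0 → local minimum
  f''(2) = -6 < 0 → local maximum
  f''(4) = 10 > 0 → local minimum

Critical points: x = -1 (local minimum); x = 2 (local maximum); x = 4 (local minimum)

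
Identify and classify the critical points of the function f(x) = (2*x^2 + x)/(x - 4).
f'(x) = 2*(x^2 - 8*x - 2)/(x^2 - 8*x + 16)

Solve f'(x) = 0:
  f'(x) = 2*(x^2 - 8*x - 2)/(x - 4)^2; the denominator is positive wherever f is defined, so f'(x) = 0 ⇔ 2*x^2 - 16*x - 4 = 0.
  Factor: 2*x^2 - 16*x - 4 = 2*(x^2 - 8*x - 2); x^2 - 8*x - 2 = 0 has no rational roots; quadratic formula: x = (8 ± √72)/2.
  ⇒ x = 4 - 3*sqrt(2) ≈ -0.2426, 4 + 3*sqrt(2) ≈ 8.2426

f''(x) = 72/(x^3 - 12*x^2 + 48*x - 64)
Second-derivative test at each critical point:
  f''(-0.2426) = -0.9428 < 0 → local maximum
  f''(8.2426) = 0.9428 > 0 → local minimum

Critical points: x = 4 - 3*sqrt(2) ≈ -0.2426 (local maximum); x = 4 + 3*sqrt(2) ≈ 8.2426 (local minimum)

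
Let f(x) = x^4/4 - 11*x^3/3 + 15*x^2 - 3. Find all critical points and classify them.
f'(x) = x*(x^2 - 11*x + 30)

Solve f'(x) = 0:
  Factor: x^3 - 11*x^2 + 30*x = x*(x - 6)*(x - 5) = 0.
  ⇒ x = 0, 5, 6

f''(x) = 3*x^2 - 22*x + 30
Second-derivative test at each critical point:
  f''(0) = 30 > 0 → local minimum
  f''(5) = -5 < 0 → local maximum
  f''(6) = 6 > 0 → local minimum

Critical points: x = 0 (local minimum); x = 5 (local maximum); x = 6 (local minimum)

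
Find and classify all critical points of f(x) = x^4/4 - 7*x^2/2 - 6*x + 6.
f'(x) = x^3 - 7*x - 6

Solve f'(x) = 0:
  Factor: x^3 - 7*x - 6 = (x - 3)*(x + 1)*(x + 2) = 0.
  ⇒ x = -2, -1, 3

f''(x) = 3*x^2 - 7
Second-derivative test at each critical point:
  f''(-2) = 5 > 0 → local minimum
  f''(-1) = -4 < 0 → local maximum
  f''(3) = 20 > 0 → local minimum

Critical points: x = -2 (local minimum); x = -1 (local maximum); x = 3 (local minimum)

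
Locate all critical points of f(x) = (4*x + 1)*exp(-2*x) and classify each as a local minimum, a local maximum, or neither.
f'(x) = 2*(1 - 4*x)*exp(-2*x)

Solve f'(x) = 0:
  f'(x) = (2 - 8*x)·exp(-2*x) and exp(-2*x) > 0 for every x, so f'(x) = 0 ⇔ 2 - 8*x = 0.
  Factor: 2 - 8*x = -2*(4*x - 1) = 0.
  ⇒ x = 1/4

f''(x) = 4*(4*x - 3)*exp(-2*x)
Second-derivative test at each critical point:
  f''(1/4) = -4.8522 < 0 → local maximum

Critical points: x = 1/4 (local maximum)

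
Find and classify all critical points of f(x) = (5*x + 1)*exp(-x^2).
f'(x) = (-2*x*(5*x + 1) + 5)*exp(-x^2)

Solve f'(x) = 0:
  f'(x) = (-10*x^2 - 2*x + 5)·exp(-x^2) and exp(-x^2) > 0 for every x, so f'(x) = 0 ⇔ -10*x^2 - 2*x + 5 = 0.
  10*x^2 + 2*x - 5 = 0 has no rational roots; quadratic formula: x = (-2 ± √204)/20.
  ⇒ x = -sqrt(51)/10 - 1/10 ≈ -0.8141, -1/10 + sqrt(51)/10 ≈ 0.6141

f''(x) = 2*(2*x^2*(5*x + 1) - 15*x - 1)*exp(-x^2)
Second-derivative test at each critical point:
  f''(-0.8141) = 7.3613 > 0 → local minimum
  f''(0.6141) = -9.7952 < 0 → local maximum

Critical points: x = -sqrt(51)/10 - 1/10 ≈ -0.8141 (local minimum); x = -1/10 + sqrt(51)/10 ≈ 0.6141 (local maximum)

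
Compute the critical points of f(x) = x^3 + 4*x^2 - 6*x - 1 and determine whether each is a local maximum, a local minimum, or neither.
f'(x) = 3*x^2 + 8*x - 6

Solve f'(x) = 0:
  3*x^2 + 8*x - 6 = 0 has no rational roots; quadratic formula: x = (-8 ± √136)/6.
  ⇒ x = -sqrt(34)/3 - 4/3 ≈ -3.2770, -4/3 + sqrt(34)/3 ≈ 0.6103

f''(x) = 6*x + 8
Second-derivative test at each critical point:
  f''(-3.2770) = -11.6619 < 0 → local maximum
  f''(0.6103) = 11.6619 > 0 → local minimum

Critical points: x = -sqrt(34)/3 - 4/3 ≈ -3.2770 (local maximum); x = -4/3 + sqrt(34)/3 ≈ 0.6103 (local minimum)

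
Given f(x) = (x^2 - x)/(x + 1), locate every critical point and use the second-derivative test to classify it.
f'(x) = (x^2 + 2*x - 1)/(x^2 + 2*x + 1)

Solve f'(x) = 0:
  f'(x) = (x^2 + 2*x - 1)/(x + 1)^2; the denominator is positive wherever f is defined, so f'(x) = 0 ⇔ x^2 + 2*x - 1 = 0.
  x^2 + 2*x - 1 = 0 has no rational roots; quadratic formula: x = (-2 ± √8)/2.
  ⇒ x = -sqrt(2) - 1 ≈ -2.4142, -1 + sqrt(2) ≈ 0.4142

f''(x) = 4/(x^3 + 3*x^2 + 3*x + 1)
Second-derivative test at each critical point:
  f''(-2.4142) = -1.4142 < 0 → local maximum
  f''(0.4142) = 1.4142 > 0 → local minimum

Critical points: x = -sqrt(2) - 1 ≈ -2.4142 (local maximum); x = -1 + sqrt(2) ≈ 0.4142 (local minimum)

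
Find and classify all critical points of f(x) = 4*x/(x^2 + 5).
f'(x) = 4*(5 - x^2)/(x^4 + 10*x^2 + 25)

Solve f'(x) = 0:
  f'(x) = -4*(x^2 - 5)/(x^2 + 5)^2; the denominator is positive wherever f is defined, so f'(x) = 0 ⇔ 20 - 4*x^2 = 0.
  Factor: 20 - 4*x^2 = -4*(x^2 - 5); x^2 - 5 = 0 has no rational roots; quadratic formula: x = (0 ± √20)/2.
  ⇒ x = -sqrt(5) ≈ -2.2361, sqrt(5) ≈ 2.2361

f''(x) = 8*x*(x^2 - 15)/(x^2 + 5)^3
Second-derivative test at each critical point:
  f''(-2.2361) = 0.1789 > 0 → local minimum
  f''(2.2361) = -0.1789 < 0 → local maximum

Critical points: x = -sqrt(5) ≈ -2.2361 (local minimum); x = sqrt(5) ≈ 2.2361 (local maximum)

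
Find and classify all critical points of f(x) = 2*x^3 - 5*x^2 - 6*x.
f'(x) = 6*x^2 - 10*x - 6

Solve f'(x) = 0:
  Factor: 6*x^2 - 10*x - 6 = 2*(3*x^2 - 5*x - 3); 3*x^2 - 5*x - 3 = 0 has no rational roots; quadratic formula: x = (5 ± √61)/6.
  ⇒ x = 5/6 - sqrt(61)/6 ≈ -0.4684, 5/6 + sqrt(61)/6 ≈ 2.1350

f''(x) = 12*x - 10
Second-derivative test at each critical point:
  f''(-0.4684) = -15.6205 < 0 → local maximum
  f''(2.1350) = 15.6205 > 0 → local minimum

Critical points: x = 5/6 - sqrt(61)/6 ≈ -0.4684 (local maximum); x = 5/6 + sqrt(61)/6 ≈ 2.1350 (local minimum)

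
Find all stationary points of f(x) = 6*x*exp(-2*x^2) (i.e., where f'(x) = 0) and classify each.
f'(x) = 6*(1 - 4*x^2)*exp(-2*x^2)

Solve f'(x) = 0:
  f'(x) = (6 - 24*x^2)·exp(-2*x^2) and exp(-2*x^2) > 0 for every x, so f'(x) = 0 ⇔ 6 - 24*x^2 = 0.
  Factor: 6 - 24*x^2 = -6*(2*x - 1)*(2*x + 1) = 0.
  ⇒ x = -1/2, 1/2

f''(x) = (96*x^3 - 72*x)*exp(-2*x^2)
Second-derivative test at each critical point:
  f''(-1/2) = 14.5567 > 0 → local minimum
  f''(1/2) = -14.5567 < 0 → local maximum

Critical points: x = -1/2 (local minimum); x = 1/2 (local maximum)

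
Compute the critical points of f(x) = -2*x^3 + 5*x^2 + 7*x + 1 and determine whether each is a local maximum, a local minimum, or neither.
f'(x) = -6*x^2 + 10*x + 7

Solve f'(x) = 0:
  6*x^2 - 10*x - 7 = 0 has no rational roots; quadratic formula: x = (10 ± √268)/12.
  ⇒ x = 5/6 - sqrt(67)/6 ≈ -0.5309, 5/6 + sqrt(67)/6 ≈ 2.1976

f''(x) = 10 - 12*x
Second-derivative test at each critical point:
  f''(-0.5309) = 16.3707 > 0 → local minimum
  f''(2.1976) = -16.3707 < 0 → local maximum

Critical points: x = 5/6 - sqrt(67)/6 ≈ -0.5309 (local minimum); x = 5/6 + sqrt(67)/6 ≈ 2.1976 (local maximum)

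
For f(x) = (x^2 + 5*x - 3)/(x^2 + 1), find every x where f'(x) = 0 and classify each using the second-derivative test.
f'(x) = (-5*x^2 + 8*x + 5)/(x^4 + 2*x^2 + 1)

Solve f'(x) = 0:
  f'(x) = -(5*x^2 - 8*x - 5)/(x^2 + 1)^2; the denominator is positive wherever f is defined, so f'(x) = 0 ⇔ -5*x^2 + 8*x + 5 = 0.
  5*x^2 - 8*x - 5 = 0 has no rational roots; quadratic formula: x = (8 ± √164)/10.
  ⇒ x = 4/5 - sqrt(41)/5 ≈ -0.4806, 4/5 + sqrt(41)/5 ≈ 2.0806

f''(x) = 2*(5*x^3 - 12*x^2 - 15*x + 4)/(x^6 + 3*x^4 + 3*x^2 + 1)
Second-derivative test at each critical point:
  f''(-0.4806) = 8.4510 > 0 → local minimum
  f''(2.0806) = -0.4510 < 0 → local maximum

Critical points: x = 4/5 - sqrt(41)/5 ≈ -0.4806 (local minimum); x = 4/5 + sqrt(41)/5 ≈ 2.0806 (local maximum)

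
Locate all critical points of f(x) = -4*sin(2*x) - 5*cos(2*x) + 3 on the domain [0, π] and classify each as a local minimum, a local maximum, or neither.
f'(x) = 10*sin(2*x) - 8*cos(2*x)

Solve f'(x) = 0 on [0, π]:
  f'(x) = 0 ⇔ -4*cos(2*x) = -5*sin(2*x) ⇔ tan(2*x) = 4/5, i.e. 2*x = arctan(4/5) + nπ; keep the solutions lying in [0, π].
  ⇒ x = atan(4/5)/2 ≈ 0.3374, atan(4/5)/2 + pi/2 ≈ 1.9082

f''(x) = 16*sin(2*x) + 20*cos(2*x)
Second-derivative test at each critical point:
  f''(0.3374) = 25.6125 > 0 → local minimum
  f''(1.9082) = -25.6125 < 0 → local maximum

Critical points: x = atan(4/5)/2 ≈ 0.3374 (local minimum); x = atan(4/5)/2 + pi/2 ≈ 1.9082 (local maximum)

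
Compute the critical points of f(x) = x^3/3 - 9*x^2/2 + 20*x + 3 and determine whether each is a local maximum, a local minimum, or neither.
f'(x) = x^2 - 9*x + 20

Solve f'(x) = 0:
  Factor: x^2 - 9*x + 20 = (x - 5)*(x - 4) = 0.
  ⇒ x = 4, 5

f''(x) = 2*x - 9
Second-derivative test at each critical point:
  f''(4) = -1 < 0 → local maximum
  f''(5) = 1 > 0 → local minimum

Critical points: x = 4 (local maximum); x = 5 (local minimum)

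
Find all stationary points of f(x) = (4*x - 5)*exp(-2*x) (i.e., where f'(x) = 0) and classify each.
f'(x) = 2*(7 - 4*x)*exp(-2*x)

Solve f'(x) = 0:
  f'(x) = (14 - 8*x)·exp(-2*x) and exp(-2*x) > 0 for every x, so f'(x) = 0 ⇔ 14 - 8*x = 0.
  Factor: 14 - 8*x = -2*(4*x - 7) = 0.
  ⇒ x = 7/4

f''(x) = 4*(4*x - 9)*exp(-2*x)
Second-derivative test at each critical point:
  f''(7/4) = -0.2416 < 0 → local maximum

Critical points: x = 7/4 (local maximum)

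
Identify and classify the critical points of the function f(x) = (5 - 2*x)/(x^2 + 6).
f'(x) = 2*(x^2 - 5*x - 6)/(x^4 + 12*x^2 + 36)

Solve f'(x) = 0:
  f'(x) = 2*(x - 6)*(x + 1)/(x^2 + 6)^2; the denominator is positive wherever f is defined, so f'(x) = 0 ⇔ 2*x^2 - 10*x - 12 = 0.
  Factor: 2*x^2 - 10*x - 12 = 2*(x - 6)*(x + 1) = 0.
  ⇒ x = -1, 6

f''(x) = 2*(4*x^2*(5 - 2*x) + (6*x - 5)*(x^2 + 6))/(x^2 + 6)^3
Second-derivative test at each critical point:
  f''(-1) = -2/7 < 0 → local maximum
  f''(6) = 1/126 > 0 → local minimum

Critical points: x = -1 (local maximum); x = 6 (local minimum)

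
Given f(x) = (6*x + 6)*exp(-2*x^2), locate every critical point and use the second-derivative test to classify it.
f'(x) = 6*(-4*x*(x + 1) + 1)*exp(-2*x^2)

Solve f'(x) = 0:
  f'(x) = (-24*x^2 - 24*x + 6)·exp(-2*x^2) and exp(-2*x^2) > 0 for every x, so f'(x) = 0 ⇔ -24*x^2 - 24*x + 6 = 0.
  Factor: -24*x^2 - 24*x + 6 = -6*(4*x^2 + 4*x - 1); 4*x^2 + 4*x - 1 = 0 has no rational roots; quadratic formula: x = (-4 ± √32)/8.
  ⇒ x = -sqrt(2)/2 - 1/2 ≈ -1.2071, -1/2 + sqrt(2)/2 ≈ 0.2071

f''(x) = 24*(4*x^2*(x + 1) - 3*x - 1)*exp(-2*x^2)
Second-derivative test at each critical point:
  f''(-1.2071) = 1.8412 > 0 → local minimum
  f''(0.2071) = -31.1508 < 0 → local maximum

Critical points: x = -sqrt(2)/2 - 1/2 ≈ -1.2071 (local minimum); x = -1/2 + sqrt(2)/2 ≈ 0.2071 (local maximum)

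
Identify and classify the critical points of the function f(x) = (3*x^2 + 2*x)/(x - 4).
f'(x) = (3*x^2 - 24*x - 8)/(x^2 - 8*x + 16)

Solve f'(x) = 0:
  f'(x) = (3*x^2 - 24*x - 8)/(x - 4)^2; the denominator is positive wherever f is defined, so f'(x) = 0 ⇔ 3*x^2 - 24*x - 8 = 0.
  3*x^2 - 24*x - 8 = 0 has no rational roots; quadratic formula: x = (24 ± √672)/6.
  ⇒ x = 4 - 2*sqrt(42)/3 ≈ -0.3205, 4 + 2*sqrt(42)/3 ≈ 8.3205

f''(x) = 112/(x^3 - 12*x^2 + 48*x - 64)
Second-derivative test at each critical point:
  f''(-0.3205) = -1.3887 < 0 → local maximum
  f''(8.3205) = 1.3887 > 0 → local minimum

Critical points: x = 4 - 2*sqrt(42)/3 ≈ -0.3205 (local maximum); x = 4 + 2*sqrt(42)/3 ≈ 8.3205 (local minimum)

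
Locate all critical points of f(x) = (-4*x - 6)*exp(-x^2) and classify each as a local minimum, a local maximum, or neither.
f'(x) = 4*(x*(2*x + 3) - 1)*exp(-x^2)

Solve f'(x) = 0:
  f'(x) = (8*x^2 + 12*x - 4)·exp(-x^2) and exp(-x^2) > 0 for every x, so f'(x) = 0 ⇔ 8*x^2 + 12*x - 4 = 0.
  Factor: 8*x^2 + 12*x - 4 = 4*(2*x^2 + 3*x - 1); 2*x^2 + 3*x - 1 = 0 has no rational roots; quadratic formula: x = (-3 ± √17)/4.
  ⇒ x = -sqrt(17)/4 - 3/4 ≈ -1.7808, -3/4 + sqrt(17)/4 ≈ 0.2808

f''(x) = 4*(-4*x^3 - 6*x^2 + 6*x + 3)*exp(-x^2)
Second-derivative test at each critical point:
  f''(-1.7808) = -0.6919 < 0 → local maximum
  f''(0.2808) = 15.2422 > 0 → local minimum

Critical points: x = -sqrt(17)/4 - 3/4 ≈ -1.7808 (local maximum); x = -3/4 + sqrt(17)/4 ≈ 0.2808 (local minimum)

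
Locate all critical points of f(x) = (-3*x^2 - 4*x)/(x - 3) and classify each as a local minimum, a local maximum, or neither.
f'(x) = 3*(-x^2 + 6*x + 4)/(x^2 - 6*x + 9)

Solve f'(x) = 0:
  f'(x) = -3*(x^2 - 6*x - 4)/(x - 3)^2; the denominator is positive wherever f is defined, so f'(x) = 0 ⇔ -3*x^2 + 18*x + 12 = 0.
  Factor: -3*x^2 + 18*x + 12 = -3*(x^2 - 6*x - 4); x^2 - 6*x - 4 = 0 has no rational roots; quadratic formula: x = (6 ± √52)/2.
  ⇒ x = 3 - sqrt(13) ≈ -0.6056, 3 + sqrt(13) ≈ 6.6056

f''(x) = -78/(x^3 - 9*x^2 + 27*x - 27)
Second-derivative test at each critical point:
  f''(-0.6056) = 1.6641 > 0 → local minimum
  f''(6.6056) = -1.6641 < 0 → local maximum

Critical points: x = 3 - sqrt(13) ≈ -0.6056 (local minimum); x = 3 + sqrt(13) ≈ 6.6056 (local maximum)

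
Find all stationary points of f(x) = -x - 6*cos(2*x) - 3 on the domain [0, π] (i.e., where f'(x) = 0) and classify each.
f'(x) = 12*sin(2*x) - 1

Solve f'(x) = 0 on [0, π]:
  f'(x) = 0 ⇔ sin(2*x) = 1/12, i.e. 2*x = arcsin(1/12) + 2nπ or 2*x = π − arcsin(1/12) + 2nπ; keep the solutions lying in [0, π].
  ⇒ x = asin(1/12)/2 ≈ 0.0417, -asin(1/12)/2 + pi/2 ≈ 1.5291

f''(x) = 24*cos(2*x)
Second-derivative test at each critical point:
  f''(0.0417) = 23.9165 > 0 → local minimum
  f''(1.5291) = -23.9165 < 0 → local maximum

Critical points: x = asin(1/12)/2 ≈ 0.0417 (local minimum); x = -asin(1/12)/2 + pi/2 ≈ 1.5291 (local maximum)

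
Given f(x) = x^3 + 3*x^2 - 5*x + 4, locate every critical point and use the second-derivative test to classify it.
f'(x) = 3*x^2 + 6*x - 5

Solve f'(x) = 0:
  3*x^2 + 6*x - 5 = 0 has no rational roots; quadratic formula: x = (-6 ± √96)/6.
  ⇒ x = -2*sqrt(6)/3 - 1 ≈ -2.6330, -1 + 2*sqrt(6)/3 ≈ 0.6330

f''(x) = 6*x + 6
Second-derivative test at each critical point:
  f''(-2.6330) = -9.7980 < 0 → local maximum
  f''(0.6330) = 9.7980 > 0 → local minimum

Critical points: x = -2*sqrt(6)/3 - 1 ≈ -2.6330 (local maximum); x = -1 + 2*sqrt(6)/3 ≈ 0.6330 (local minimum)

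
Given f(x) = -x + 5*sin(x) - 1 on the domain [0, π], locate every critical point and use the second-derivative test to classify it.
f'(x) = 5*cos(x) - 1

Solve f'(x) = 0 on [0, π]:
  f'(x) = 0 ⇔ cos(x) = 1/5, i.e. x = ±arccos(1/5) + 2nπ; keep the solutions lying in [0, π].
  ⇒ x = acos(1/5) ≈ 1.3694

f''(x) = -5*sin(x)
Second-derivative test at each critical point:
  f''(1.3694) = -4.8990 < 0 → local maximum

Critical points: x = acos(1/5) ≈ 1.3694 (local maximum)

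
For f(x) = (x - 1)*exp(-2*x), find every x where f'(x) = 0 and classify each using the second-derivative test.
f'(x) = (3 - 2*x)*exp(-2*x)

Solve f'(x) = 0:
  f'(x) = (3 - 2*x)·exp(-2*x) and exp(-2*x) > 0 for every x, so f'(x) = 0 ⇔ 3 - 2*x = 0.
  3 - 2*x = 0.
  ⇒ x = 3/2

f''(x) = 4*(x - 2)*exp(-2*x)
Second-derivative test at each critical point:
  f''(3/2) = -0.0996 < 0 → local maximum

Critical points: x = 3/2 (local maximum)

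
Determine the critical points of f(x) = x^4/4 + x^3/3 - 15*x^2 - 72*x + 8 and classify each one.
f'(x) = x^3 + x^2 - 30*x - 72

Solve f'(x) = 0:
  Factor: x^3 + x^2 - 30*x - 72 = (x - 6)*(x + 3)*(x + 4) = 0.
  ⇒ x = -4, -3, 6

f''(x) = 3*x^2 + 2*x - 30
Second-derivative test at each critical point:
  f''(-4) = 10 > 0 → local minimum
  f''(-3) = -9 < 0 → local maximum
  f''(6) = 90 > 0 → local minimum

Critical points: x = -4 (local minimum); x = -3 (local maximum); x = 6 (local minimum)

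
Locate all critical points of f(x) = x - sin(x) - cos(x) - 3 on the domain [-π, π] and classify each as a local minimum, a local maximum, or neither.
f'(x) = sin(x) - cos(x) + 1

Solve f'(x) = 0 on [-π, π]:
  f'(x) = 0 ⇔ sin(x) - cos(x) = -1. Write the left side as R·cos(x + φ) with R = √((-1)² + (-1)²) = sqrt(2), cos φ = -sqrt(2)/2, sin φ = -sqrt(2)/2; then cos(x + φ) = -sqrt(2)/2. Solve for x and keep the solutions lying in [-π, π].
  ⇒ x = -pi/2 ≈ -1.5708, 0

f''(x) = sin(x) + cos(x)
Second-derivative test at each critical point:
  f''(-1.5708) = -1 < 0 → local maximum
  f''(0) = 1 > 0 → local minimum

Critical points: x = -pi/2 ≈ -1.5708 (local maximum); x = 0 (local minimum)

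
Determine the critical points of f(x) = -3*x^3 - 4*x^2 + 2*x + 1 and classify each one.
f'(x) = -9*x^2 - 8*x + 2

Solve f'(x) = 0:
  9*x^2 + 8*x - 2 = 0 has no rational roots; quadratic formula: x = (-8 ± √136)/18.
  ⇒ x = -sqrt(34)/9 - 4/9 ≈ -1.0923, -4/9 + sqrt(34)/9 ≈ 0.2034

f''(x) = -18*x - 8
Second-derivative test at each critical point:
  f''(-1.0923) = 11.6619 > 0 → local minimum
  f''(0.2034) = -11.6619 < 0 → local maximum

Critical points: x = -sqrt(34)/9 - 4/9 ≈ -1.0923 (local minimum); x = -4/9 + sqrt(34)/9 ≈ 0.2034 (local maximum)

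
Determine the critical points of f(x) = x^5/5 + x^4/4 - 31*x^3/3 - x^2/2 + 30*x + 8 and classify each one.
f'(x) = x^4 + x^3 - 31*x^2 - x + 30

Solve f'(x) = 0:
  Factor: x^4 + x^3 - 31*x^2 - x + 30 = (x - 5)*(x - 1)*(x + 1)*(x + 6) = 0.
  ⇒ x = -6, -1, 1, 5

f''(x) = 4*x^3 + 3*x^2 - 62*x - 1
Second-derivative test at each critical point:
  f''(-6) = -385 < 0 → local maximum
  f''(-1) = 60 > 0 → local minimum
  f''(1) = -56 < 0 → local maximum
  f''(5) = 264 > 0 → local minimum

Critical points: x = -6 (local maximum); x = -1 (local minimum); x = 1 (local maximum); x = 5 (local minimum)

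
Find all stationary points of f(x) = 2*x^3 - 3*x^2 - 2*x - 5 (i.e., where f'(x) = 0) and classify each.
f'(x) = 6*x^2 - 6*x - 2

Solve f'(x) = 0:
  Factor: 6*x^2 - 6*x - 2 = 2*(3*x^2 - 3*x - 1); 3*x^2 - 3*x - 1 = 0 has no rational roots; quadratic formula: x = (3 ± √21)/6.
  ⇒ x = 1/2 - sqrt(21)/6 ≈ -0.2638, 1/2 + sqrt(21)/6 ≈ 1.2638

f''(x) = 12*x - 6
Second-derivative test at each critical point:
  f''(-0.2638) = -9.1652 < 0 → local maximum
  f''(1.2638) = 9.1652 > 0 → local minimum

Critical points: x = 1/2 - sqrt(21)/6 ≈ -0.2638 (local maximum); x = 1/2 + sqrt(21)/6 ≈ 1.2638 (local minimum)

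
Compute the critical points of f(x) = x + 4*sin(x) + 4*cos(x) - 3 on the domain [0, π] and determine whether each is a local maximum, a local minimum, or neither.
f'(x) = 4*sqrt(2)*cos(x + pi/4) + 1

Solve f'(x) = 0 on [0, π]:
  f'(x) = 0 ⇔ -4*sin(x) + 4*cos(x) = -1. Write the left side as R·cos(x + φ) with R = √(4² + 4²) = 4*sqrt(2), cos φ = sqrt(2)/2, sin φ = sqrt(2)/2; then cos(x + φ) = -sqrt(2)/8. Solve for x and keep the solutions lying in [0, π].
  ⇒ x = atan((1 + sqrt(31))/(-1 + sqrt(31))) ≈ 0.9631

f''(x) = -4*sqrt(2)*sin(x + pi/4)
Second-derivative test at each critical point:
  f''(0.9631) = -5.5678 < 0 → local maximum

Critical points: x = atan((1 + sqrt(31))/(-1 + sqrt(31))) ≈ 0.9631 (local maximum)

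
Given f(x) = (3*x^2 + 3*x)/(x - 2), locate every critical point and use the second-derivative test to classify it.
f'(x) = 3*(x^2 - 4*x - 2)/(x^2 - 4*x + 4)

Solve f'(x) = 0:
  f'(x) = 3*(x^2 - 4*x - 2)/(x - 2)^2; the denominator is positive wherever f is defined, so f'(x) = 0 ⇔ 3*x^2 - 12*x - 6 = 0.
  Factor: 3*x^2 - 12*x - 6 = 3*(x^2 - 4*x - 2); x^2 - 4*x - 2 = 0 has no rational roots; quadratic formula: x = (4 ± √24)/2.
  ⇒ x = 2 - sqrt(6) ≈ -0.4495, 2 + sqrt(6) ≈ 4.4495

f''(x) = 36/(x^3 - 6*x^2 + 12*x - 8)
Second-derivative test at each critical point:
  f''(-0.4495) = -2.4495 < 0 → local maximum
  f''(4.4495) = 2.4495 > 0 → local minimum

Critical points: x = 2 - sqrt(6) ≈ -0.4495 (local maximum); x = 2 + sqrt(6) ≈ 4.4495 (local minimum)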